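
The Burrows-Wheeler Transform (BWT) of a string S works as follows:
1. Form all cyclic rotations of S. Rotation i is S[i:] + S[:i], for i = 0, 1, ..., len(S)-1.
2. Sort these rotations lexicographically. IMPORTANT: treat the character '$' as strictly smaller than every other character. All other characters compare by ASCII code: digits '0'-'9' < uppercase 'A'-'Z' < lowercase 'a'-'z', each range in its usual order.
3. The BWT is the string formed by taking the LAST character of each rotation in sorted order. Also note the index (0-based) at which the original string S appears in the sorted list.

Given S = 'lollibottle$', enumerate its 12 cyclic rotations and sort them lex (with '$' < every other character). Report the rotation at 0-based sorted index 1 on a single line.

All 12 rotations (rotation i = S[i:]+S[:i]):
  rot[0] = lollibottle$
  rot[1] = ollibottle$l
  rot[2] = llibottle$lo
  rot[3] = libottle$lol
  rot[4] = ibottle$loll
  rot[5] = bottle$lolli
  rot[6] = ottle$lollib
  rot[7] = ttle$lollibo
  rot[8] = tle$lollibot
  rot[9] = le$lollibott
  rot[10] = e$lollibottl
  rot[11] = $lollibottle
Sorted (with $ < everything):
  sorted[0] = $lollibottle
  sorted[1] = bottle$lolli
  sorted[2] = e$lollibottl
  sorted[3] = ibottle$loll
  sorted[4] = le$lollibott
  sorted[5] = libottle$lol
  sorted[6] = llibottle$lo
  sorted[7] = lollibottle$
  sorted[8] = ollibottle$l
  sorted[9] = ottle$lollib
  sorted[10] = tle$lollibot
  sorted[11] = ttle$lollibo
sorted[1] = bottle$lolli

Answer: bottle$lolli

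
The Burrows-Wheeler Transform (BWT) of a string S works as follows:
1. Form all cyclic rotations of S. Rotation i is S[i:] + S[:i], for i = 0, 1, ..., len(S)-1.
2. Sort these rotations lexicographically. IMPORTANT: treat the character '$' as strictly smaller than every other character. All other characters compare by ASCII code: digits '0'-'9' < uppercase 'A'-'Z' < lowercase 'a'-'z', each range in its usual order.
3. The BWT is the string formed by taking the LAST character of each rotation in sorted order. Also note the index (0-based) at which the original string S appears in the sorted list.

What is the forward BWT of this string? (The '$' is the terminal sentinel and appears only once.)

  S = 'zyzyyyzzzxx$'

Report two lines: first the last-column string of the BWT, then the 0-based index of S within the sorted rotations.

All 12 rotations (rotation i = S[i:]+S[:i]):
  rot[0] = zyzyyyzzzxx$
  rot[1] = yzyyyzzzxx$z
  rot[2] = zyyyzzzxx$zy
  rot[3] = yyyzzzxx$zyz
  rot[4] = yyzzzxx$zyzy
  rot[5] = yzzzxx$zyzyy
  rot[6] = zzzxx$zyzyyy
  rot[7] = zzxx$zyzyyyz
  rot[8] = zxx$zyzyyyzz
  rot[9] = xx$zyzyyyzzz
  rot[10] = x$zyzyyyzzzx
  rot[11] = $zyzyyyzzzxx
Sorted (with $ < everything):
  sorted[0] = $zyzyyyzzzxx  (last char: 'x')
  sorted[1] = x$zyzyyyzzzx  (last char: 'x')
  sorted[2] = xx$zyzyyyzzz  (last char: 'z')
  sorted[3] = yyyzzzxx$zyz  (last char: 'z')
  sorted[4] = yyzzzxx$zyzy  (last char: 'y')
  sorted[5] = yzyyyzzzxx$z  (last char: 'z')
  sorted[6] = yzzzxx$zyzyy  (last char: 'y')
  sorted[7] = zxx$zyzyyyzz  (last char: 'z')
  sorted[8] = zyyyzzzxx$zy  (last char: 'y')
  sorted[9] = zyzyyyzzzxx$  (last char: '$')
  sorted[10] = zzxx$zyzyyyz  (last char: 'z')
  sorted[11] = zzzxx$zyzyyy  (last char: 'y')
Last column: xxzzyzyzy$zy
Original string S is at sorted index 9

Answer: xxzzyzyzy$zy
9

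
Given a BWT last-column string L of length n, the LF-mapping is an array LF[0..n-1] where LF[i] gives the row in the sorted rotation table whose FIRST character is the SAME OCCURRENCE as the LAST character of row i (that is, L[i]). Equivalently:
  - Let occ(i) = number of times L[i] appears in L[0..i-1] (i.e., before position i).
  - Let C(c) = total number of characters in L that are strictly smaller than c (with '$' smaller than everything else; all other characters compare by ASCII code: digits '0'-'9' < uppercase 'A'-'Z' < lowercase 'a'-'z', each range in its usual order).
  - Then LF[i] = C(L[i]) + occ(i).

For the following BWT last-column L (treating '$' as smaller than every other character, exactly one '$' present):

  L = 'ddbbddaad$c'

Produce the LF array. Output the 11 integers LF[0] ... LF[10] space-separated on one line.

Answer: 6 7 3 4 8 9 1 2 10 0 5

Derivation:
Char counts: '$':1, 'a':2, 'b':2, 'c':1, 'd':5
C (first-col start): C('$')=0, C('a')=1, C('b')=3, C('c')=5, C('d')=6
L[0]='d': occ=0, LF[0]=C('d')+0=6+0=6
L[1]='d': occ=1, LF[1]=C('d')+1=6+1=7
L[2]='b': occ=0, LF[2]=C('b')+0=3+0=3
L[3]='b': occ=1, LF[3]=C('b')+1=3+1=4
L[4]='d': occ=2, LF[4]=C('d')+2=6+2=8
L[5]='d': occ=3, LF[5]=C('d')+3=6+3=9
L[6]='a': occ=0, LF[6]=C('a')+0=1+0=1
L[7]='a': occ=1, LF[7]=C('a')+1=1+1=2
L[8]='d': occ=4, LF[8]=C('d')+4=6+4=10
L[9]='$': occ=0, LF[9]=C('$')+0=0+0=0
L[10]='c': occ=0, LF[10]=C('c')+0=5+0=5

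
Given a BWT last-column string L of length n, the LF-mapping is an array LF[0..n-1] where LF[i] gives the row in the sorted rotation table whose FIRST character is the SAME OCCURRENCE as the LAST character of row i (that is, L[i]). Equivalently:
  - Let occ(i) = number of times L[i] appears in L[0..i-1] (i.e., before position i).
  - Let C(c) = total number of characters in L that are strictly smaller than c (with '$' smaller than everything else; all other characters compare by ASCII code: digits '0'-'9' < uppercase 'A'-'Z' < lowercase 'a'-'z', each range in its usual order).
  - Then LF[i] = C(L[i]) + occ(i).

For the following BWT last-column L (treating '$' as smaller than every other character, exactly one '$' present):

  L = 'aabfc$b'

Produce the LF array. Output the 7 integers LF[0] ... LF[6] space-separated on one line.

Answer: 1 2 3 6 5 0 4

Derivation:
Char counts: '$':1, 'a':2, 'b':2, 'c':1, 'f':1
C (first-col start): C('$')=0, C('a')=1, C('b')=3, C('c')=5, C('f')=6
L[0]='a': occ=0, LF[0]=C('a')+0=1+0=1
L[1]='a': occ=1, LF[1]=C('a')+1=1+1=2
L[2]='b': occ=0, LF[2]=C('b')+0=3+0=3
L[3]='f': occ=0, LF[3]=C('f')+0=6+0=6
L[4]='c': occ=0, LF[4]=C('c')+0=5+0=5
L[5]='$': occ=0, LF[5]=C('$')+0=0+0=0
L[6]='b': occ=1, LF[6]=C('b')+1=3+1=4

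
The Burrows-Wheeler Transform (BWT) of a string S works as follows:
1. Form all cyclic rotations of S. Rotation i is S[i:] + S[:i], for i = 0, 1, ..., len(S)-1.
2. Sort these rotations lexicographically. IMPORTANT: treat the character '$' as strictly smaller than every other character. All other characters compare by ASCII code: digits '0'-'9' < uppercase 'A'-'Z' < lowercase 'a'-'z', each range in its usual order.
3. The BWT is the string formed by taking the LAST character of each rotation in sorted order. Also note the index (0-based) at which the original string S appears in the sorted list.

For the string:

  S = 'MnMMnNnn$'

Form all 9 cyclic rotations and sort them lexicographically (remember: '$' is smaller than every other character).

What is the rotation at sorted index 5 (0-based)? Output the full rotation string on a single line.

All 9 rotations (rotation i = S[i:]+S[:i]):
  rot[0] = MnMMnNnn$
  rot[1] = nMMnNnn$M
  rot[2] = MMnNnn$Mn
  rot[3] = MnNnn$MnM
  rot[4] = nNnn$MnMM
  rot[5] = Nnn$MnMMn
  rot[6] = nn$MnMMnN
  rot[7] = n$MnMMnNn
  rot[8] = $MnMMnNnn
Sorted (with $ < everything):
  sorted[0] = $MnMMnNnn
  sorted[1] = MMnNnn$Mn
  sorted[2] = MnMMnNnn$
  sorted[3] = MnNnn$MnM
  sorted[4] = Nnn$MnMMn
  sorted[5] = n$MnMMnNn
  sorted[6] = nMMnNnn$M
  sorted[7] = nNnn$MnMM
  sorted[8] = nn$MnMMnN
sorted[5] = n$MnMMnNn

Answer: n$MnMMnNn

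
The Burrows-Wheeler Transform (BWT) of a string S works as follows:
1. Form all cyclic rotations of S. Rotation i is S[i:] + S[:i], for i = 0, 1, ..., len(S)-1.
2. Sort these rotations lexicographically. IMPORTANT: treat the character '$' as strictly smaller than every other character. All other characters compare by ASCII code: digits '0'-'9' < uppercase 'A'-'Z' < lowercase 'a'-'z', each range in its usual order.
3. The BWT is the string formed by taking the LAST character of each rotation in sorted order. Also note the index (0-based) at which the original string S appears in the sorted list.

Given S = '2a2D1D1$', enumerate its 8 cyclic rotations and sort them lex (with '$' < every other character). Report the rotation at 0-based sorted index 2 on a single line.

Answer: 1D1$2a2D

Derivation:
All 8 rotations (rotation i = S[i:]+S[:i]):
  rot[0] = 2a2D1D1$
  rot[1] = a2D1D1$2
  rot[2] = 2D1D1$2a
  rot[3] = D1D1$2a2
  rot[4] = 1D1$2a2D
  rot[5] = D1$2a2D1
  rot[6] = 1$2a2D1D
  rot[7] = $2a2D1D1
Sorted (with $ < everything):
  sorted[0] = $2a2D1D1
  sorted[1] = 1$2a2D1D
  sorted[2] = 1D1$2a2D
  sorted[3] = 2D1D1$2a
  sorted[4] = 2a2D1D1$
  sorted[5] = D1$2a2D1
  sorted[6] = D1D1$2a2
  sorted[7] = a2D1D1$2
sorted[2] = 1D1$2a2D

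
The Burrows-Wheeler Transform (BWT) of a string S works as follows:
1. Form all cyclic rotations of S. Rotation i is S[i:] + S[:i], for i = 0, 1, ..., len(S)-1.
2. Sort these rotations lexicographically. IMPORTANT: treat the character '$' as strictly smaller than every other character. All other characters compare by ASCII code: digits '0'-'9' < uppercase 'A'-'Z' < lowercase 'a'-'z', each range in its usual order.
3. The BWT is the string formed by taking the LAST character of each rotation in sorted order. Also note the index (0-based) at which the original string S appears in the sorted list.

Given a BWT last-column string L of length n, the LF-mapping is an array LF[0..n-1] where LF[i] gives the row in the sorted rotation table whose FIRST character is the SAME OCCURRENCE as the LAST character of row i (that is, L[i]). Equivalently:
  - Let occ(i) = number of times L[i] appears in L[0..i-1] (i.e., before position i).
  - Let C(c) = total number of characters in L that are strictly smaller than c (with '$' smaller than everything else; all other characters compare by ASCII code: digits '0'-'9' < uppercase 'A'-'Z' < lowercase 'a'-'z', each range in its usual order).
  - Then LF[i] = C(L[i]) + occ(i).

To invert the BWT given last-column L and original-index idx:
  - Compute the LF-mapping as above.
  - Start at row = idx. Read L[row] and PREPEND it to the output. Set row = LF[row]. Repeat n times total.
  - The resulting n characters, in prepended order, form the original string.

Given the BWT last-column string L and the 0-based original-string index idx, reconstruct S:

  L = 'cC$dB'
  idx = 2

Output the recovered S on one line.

Answer: CBdc$

Derivation:
LF mapping: 3 2 0 4 1
Walk LF starting at row 2, prepending L[row]:
  step 1: row=2, L[2]='$', prepend. Next row=LF[2]=0
  step 2: row=0, L[0]='c', prepend. Next row=LF[0]=3
  step 3: row=3, L[3]='d', prepend. Next row=LF[3]=4
  step 4: row=4, L[4]='B', prepend. Next row=LF[4]=1
  step 5: row=1, L[1]='C', prepend. Next row=LF[1]=2
Reversed output: CBdc$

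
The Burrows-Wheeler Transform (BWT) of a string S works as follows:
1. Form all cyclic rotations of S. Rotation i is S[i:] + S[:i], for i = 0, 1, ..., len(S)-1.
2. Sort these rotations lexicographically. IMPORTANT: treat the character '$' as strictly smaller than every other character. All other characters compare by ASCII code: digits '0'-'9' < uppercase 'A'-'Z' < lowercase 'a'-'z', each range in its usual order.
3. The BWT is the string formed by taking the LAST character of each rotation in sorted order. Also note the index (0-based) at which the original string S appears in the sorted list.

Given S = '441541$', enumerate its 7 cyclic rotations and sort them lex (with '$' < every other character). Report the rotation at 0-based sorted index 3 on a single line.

Answer: 41$4415

Derivation:
All 7 rotations (rotation i = S[i:]+S[:i]):
  rot[0] = 441541$
  rot[1] = 41541$4
  rot[2] = 1541$44
  rot[3] = 541$441
  rot[4] = 41$4415
  rot[5] = 1$44154
  rot[6] = $441541
Sorted (with $ < everything):
  sorted[0] = $441541
  sorted[1] = 1$44154
  sorted[2] = 1541$44
  sorted[3] = 41$4415
  sorted[4] = 41541$4
  sorted[5] = 441541$
  sorted[6] = 541$441
sorted[3] = 41$4415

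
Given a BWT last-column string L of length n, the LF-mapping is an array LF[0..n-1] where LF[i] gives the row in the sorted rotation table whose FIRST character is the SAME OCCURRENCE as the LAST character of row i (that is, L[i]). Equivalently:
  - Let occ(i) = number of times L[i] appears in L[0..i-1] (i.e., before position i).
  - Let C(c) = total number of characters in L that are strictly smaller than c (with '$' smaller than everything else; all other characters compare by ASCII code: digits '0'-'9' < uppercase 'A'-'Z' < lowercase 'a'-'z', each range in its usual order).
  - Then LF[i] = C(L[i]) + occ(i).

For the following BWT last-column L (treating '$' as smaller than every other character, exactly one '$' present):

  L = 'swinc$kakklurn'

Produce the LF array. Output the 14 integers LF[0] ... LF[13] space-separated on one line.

Answer: 11 13 3 8 2 0 4 1 5 6 7 12 10 9

Derivation:
Char counts: '$':1, 'a':1, 'c':1, 'i':1, 'k':3, 'l':1, 'n':2, 'r':1, 's':1, 'u':1, 'w':1
C (first-col start): C('$')=0, C('a')=1, C('c')=2, C('i')=3, C('k')=4, C('l')=7, C('n')=8, C('r')=10, C('s')=11, C('u')=12, C('w')=13
L[0]='s': occ=0, LF[0]=C('s')+0=11+0=11
L[1]='w': occ=0, LF[1]=C('w')+0=13+0=13
L[2]='i': occ=0, LF[2]=C('i')+0=3+0=3
L[3]='n': occ=0, LF[3]=C('n')+0=8+0=8
L[4]='c': occ=0, LF[4]=C('c')+0=2+0=2
L[5]='$': occ=0, LF[5]=C('$')+0=0+0=0
L[6]='k': occ=0, LF[6]=C('k')+0=4+0=4
L[7]='a': occ=0, LF[7]=C('a')+0=1+0=1
L[8]='k': occ=1, LF[8]=C('k')+1=4+1=5
L[9]='k': occ=2, LF[9]=C('k')+2=4+2=6
L[10]='l': occ=0, LF[10]=C('l')+0=7+0=7
L[11]='u': occ=0, LF[11]=C('u')+0=12+0=12
L[12]='r': occ=0, LF[12]=C('r')+0=10+0=10
L[13]='n': occ=1, LF[13]=C('n')+1=8+1=9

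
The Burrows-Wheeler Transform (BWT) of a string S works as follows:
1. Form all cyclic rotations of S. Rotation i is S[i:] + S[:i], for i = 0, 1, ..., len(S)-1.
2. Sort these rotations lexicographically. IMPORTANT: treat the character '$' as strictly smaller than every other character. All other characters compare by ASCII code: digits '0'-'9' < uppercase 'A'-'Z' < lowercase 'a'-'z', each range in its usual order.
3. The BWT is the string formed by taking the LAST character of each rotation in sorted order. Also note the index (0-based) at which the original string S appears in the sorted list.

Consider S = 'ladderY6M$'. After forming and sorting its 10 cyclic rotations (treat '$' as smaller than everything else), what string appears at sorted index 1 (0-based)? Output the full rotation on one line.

Answer: 6M$ladderY

Derivation:
All 10 rotations (rotation i = S[i:]+S[:i]):
  rot[0] = ladderY6M$
  rot[1] = adderY6M$l
  rot[2] = dderY6M$la
  rot[3] = derY6M$lad
  rot[4] = erY6M$ladd
  rot[5] = rY6M$ladde
  rot[6] = Y6M$ladder
  rot[7] = 6M$ladderY
  rot[8] = M$ladderY6
  rot[9] = $ladderY6M
Sorted (with $ < everything):
  sorted[0] = $ladderY6M
  sorted[1] = 6M$ladderY
  sorted[2] = M$ladderY6
  sorted[3] = Y6M$ladder
  sorted[4] = adderY6M$l
  sorted[5] = dderY6M$la
  sorted[6] = derY6M$lad
  sorted[7] = erY6M$ladd
  sorted[8] = ladderY6M$
  sorted[9] = rY6M$ladde
sorted[1] = 6M$ladderY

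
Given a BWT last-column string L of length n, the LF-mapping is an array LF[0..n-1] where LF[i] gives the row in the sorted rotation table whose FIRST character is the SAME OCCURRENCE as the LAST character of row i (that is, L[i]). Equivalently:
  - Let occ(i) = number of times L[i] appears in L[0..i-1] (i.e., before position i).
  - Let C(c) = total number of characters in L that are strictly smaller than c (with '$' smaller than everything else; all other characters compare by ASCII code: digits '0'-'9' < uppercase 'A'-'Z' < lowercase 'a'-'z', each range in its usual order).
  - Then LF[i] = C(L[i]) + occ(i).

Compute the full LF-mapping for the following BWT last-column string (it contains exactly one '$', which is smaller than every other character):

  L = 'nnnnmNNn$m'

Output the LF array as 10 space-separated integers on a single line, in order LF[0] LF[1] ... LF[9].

Char counts: '$':1, 'N':2, 'm':2, 'n':5
C (first-col start): C('$')=0, C('N')=1, C('m')=3, C('n')=5
L[0]='n': occ=0, LF[0]=C('n')+0=5+0=5
L[1]='n': occ=1, LF[1]=C('n')+1=5+1=6
L[2]='n': occ=2, LF[2]=C('n')+2=5+2=7
L[3]='n': occ=3, LF[3]=C('n')+3=5+3=8
L[4]='m': occ=0, LF[4]=C('m')+0=3+0=3
L[5]='N': occ=0, LF[5]=C('N')+0=1+0=1
L[6]='N': occ=1, LF[6]=C('N')+1=1+1=2
L[7]='n': occ=4, LF[7]=C('n')+4=5+4=9
L[8]='$': occ=0, LF[8]=C('$')+0=0+0=0
L[9]='m': occ=1, LF[9]=C('m')+1=3+1=4

Answer: 5 6 7 8 3 1 2 9 0 4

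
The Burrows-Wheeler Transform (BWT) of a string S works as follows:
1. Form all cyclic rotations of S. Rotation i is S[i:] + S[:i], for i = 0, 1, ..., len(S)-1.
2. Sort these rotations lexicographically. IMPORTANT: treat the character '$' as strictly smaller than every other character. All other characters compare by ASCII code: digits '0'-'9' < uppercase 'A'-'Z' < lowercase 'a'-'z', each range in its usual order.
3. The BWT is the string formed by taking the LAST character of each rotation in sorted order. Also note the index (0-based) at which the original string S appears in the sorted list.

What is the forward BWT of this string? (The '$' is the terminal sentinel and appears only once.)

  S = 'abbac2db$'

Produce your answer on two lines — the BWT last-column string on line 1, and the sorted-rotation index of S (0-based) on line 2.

All 9 rotations (rotation i = S[i:]+S[:i]):
  rot[0] = abbac2db$
  rot[1] = bbac2db$a
  rot[2] = bac2db$ab
  rot[3] = ac2db$abb
  rot[4] = c2db$abba
  rot[5] = 2db$abbac
  rot[6] = db$abbac2
  rot[7] = b$abbac2d
  rot[8] = $abbac2db
Sorted (with $ < everything):
  sorted[0] = $abbac2db  (last char: 'b')
  sorted[1] = 2db$abbac  (last char: 'c')
  sorted[2] = abbac2db$  (last char: '$')
  sorted[3] = ac2db$abb  (last char: 'b')
  sorted[4] = b$abbac2d  (last char: 'd')
  sorted[5] = bac2db$ab  (last char: 'b')
  sorted[6] = bbac2db$a  (last char: 'a')
  sorted[7] = c2db$abba  (last char: 'a')
  sorted[8] = db$abbac2  (last char: '2')
Last column: bc$bdbaa2
Original string S is at sorted index 2

Answer: bc$bdbaa2
2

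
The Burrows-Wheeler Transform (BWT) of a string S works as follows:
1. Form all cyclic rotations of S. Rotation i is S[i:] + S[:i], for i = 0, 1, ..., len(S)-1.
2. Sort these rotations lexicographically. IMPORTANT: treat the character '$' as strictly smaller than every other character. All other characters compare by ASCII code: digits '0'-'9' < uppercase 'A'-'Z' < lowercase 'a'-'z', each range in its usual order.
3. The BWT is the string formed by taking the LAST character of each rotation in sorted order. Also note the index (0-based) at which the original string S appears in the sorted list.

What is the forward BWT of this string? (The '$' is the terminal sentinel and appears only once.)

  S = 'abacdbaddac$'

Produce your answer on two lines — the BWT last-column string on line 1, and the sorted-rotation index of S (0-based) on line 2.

Answer: c$dbbadaadca
1

Derivation:
All 12 rotations (rotation i = S[i:]+S[:i]):
  rot[0] = abacdbaddac$
  rot[1] = bacdbaddac$a
  rot[2] = acdbaddac$ab
  rot[3] = cdbaddac$aba
  rot[4] = dbaddac$abac
  rot[5] = baddac$abacd
  rot[6] = addac$abacdb
  rot[7] = ddac$abacdba
  rot[8] = dac$abacdbad
  rot[9] = ac$abacdbadd
  rot[10] = c$abacdbadda
  rot[11] = $abacdbaddac
Sorted (with $ < everything):
  sorted[0] = $abacdbaddac  (last char: 'c')
  sorted[1] = abacdbaddac$  (last char: '$')
  sorted[2] = ac$abacdbadd  (last char: 'd')
  sorted[3] = acdbaddac$ab  (last char: 'b')
  sorted[4] = addac$abacdb  (last char: 'b')
  sorted[5] = bacdbaddac$a  (last char: 'a')
  sorted[6] = baddac$abacd  (last char: 'd')
  sorted[7] = c$abacdbadda  (last char: 'a')
  sorted[8] = cdbaddac$aba  (last char: 'a')
  sorted[9] = dac$abacdbad  (last char: 'd')
  sorted[10] = dbaddac$abac  (last char: 'c')
  sorted[11] = ddac$abacdba  (last char: 'a')
Last column: c$dbbadaadca
Original string S is at sorted index 1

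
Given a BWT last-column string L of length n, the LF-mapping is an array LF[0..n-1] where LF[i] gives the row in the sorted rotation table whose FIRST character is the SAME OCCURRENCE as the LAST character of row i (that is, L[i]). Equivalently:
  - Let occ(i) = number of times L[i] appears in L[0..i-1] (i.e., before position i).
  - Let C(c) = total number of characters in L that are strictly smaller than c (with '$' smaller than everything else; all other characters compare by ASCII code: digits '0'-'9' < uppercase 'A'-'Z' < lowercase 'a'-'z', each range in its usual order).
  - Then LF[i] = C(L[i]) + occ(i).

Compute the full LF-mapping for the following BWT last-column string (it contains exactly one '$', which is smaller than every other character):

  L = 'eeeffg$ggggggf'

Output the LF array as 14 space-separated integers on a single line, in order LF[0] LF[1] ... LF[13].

Char counts: '$':1, 'e':3, 'f':3, 'g':7
C (first-col start): C('$')=0, C('e')=1, C('f')=4, C('g')=7
L[0]='e': occ=0, LF[0]=C('e')+0=1+0=1
L[1]='e': occ=1, LF[1]=C('e')+1=1+1=2
L[2]='e': occ=2, LF[2]=C('e')+2=1+2=3
L[3]='f': occ=0, LF[3]=C('f')+0=4+0=4
L[4]='f': occ=1, LF[4]=C('f')+1=4+1=5
L[5]='g': occ=0, LF[5]=C('g')+0=7+0=7
L[6]='$': occ=0, LF[6]=C('$')+0=0+0=0
L[7]='g': occ=1, LF[7]=C('g')+1=7+1=8
L[8]='g': occ=2, LF[8]=C('g')+2=7+2=9
L[9]='g': occ=3, LF[9]=C('g')+3=7+3=10
L[10]='g': occ=4, LF[10]=C('g')+4=7+4=11
L[11]='g': occ=5, LF[11]=C('g')+5=7+5=12
L[12]='g': occ=6, LF[12]=C('g')+6=7+6=13
L[13]='f': occ=2, LF[13]=C('f')+2=4+2=6

Answer: 1 2 3 4 5 7 0 8 9 10 11 12 13 6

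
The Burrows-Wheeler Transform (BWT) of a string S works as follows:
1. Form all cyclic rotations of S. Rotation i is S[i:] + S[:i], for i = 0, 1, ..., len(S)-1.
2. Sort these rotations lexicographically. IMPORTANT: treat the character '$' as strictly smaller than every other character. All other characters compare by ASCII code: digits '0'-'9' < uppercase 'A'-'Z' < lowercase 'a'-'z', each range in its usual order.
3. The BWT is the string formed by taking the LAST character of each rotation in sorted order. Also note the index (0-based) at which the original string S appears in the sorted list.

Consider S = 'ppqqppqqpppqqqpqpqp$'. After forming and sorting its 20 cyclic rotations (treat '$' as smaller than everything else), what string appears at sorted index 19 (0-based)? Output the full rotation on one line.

All 20 rotations (rotation i = S[i:]+S[:i]):
  rot[0] = ppqqppqqpppqqqpqpqp$
  rot[1] = pqqppqqpppqqqpqpqp$p
  rot[2] = qqppqqpppqqqpqpqp$pp
  rot[3] = qppqqpppqqqpqpqp$ppq
  rot[4] = ppqqpppqqqpqpqp$ppqq
  rot[5] = pqqpppqqqpqpqp$ppqqp
  rot[6] = qqpppqqqpqpqp$ppqqpp
  rot[7] = qpppqqqpqpqp$ppqqppq
  rot[8] = pppqqqpqpqp$ppqqppqq
  rot[9] = ppqqqpqpqp$ppqqppqqp
  rot[10] = pqqqpqpqp$ppqqppqqpp
  rot[11] = qqqpqpqp$ppqqppqqppp
  rot[12] = qqpqpqp$ppqqppqqpppq
  rot[13] = qpqpqp$ppqqppqqpppqq
  rot[14] = pqpqp$ppqqppqqpppqqq
  rot[15] = qpqp$ppqqppqqpppqqqp
  rot[16] = pqp$ppqqppqqpppqqqpq
  rot[17] = qp$ppqqppqqpppqqqpqp
  rot[18] = p$ppqqppqqpppqqqpqpq
  rot[19] = $ppqqppqqpppqqqpqpqp
Sorted (with $ < everything):
  sorted[0] = $ppqqppqqpppqqqpqpqp
  sorted[1] = p$ppqqppqqpppqqqpqpq
  sorted[2] = pppqqqpqpqp$ppqqppqq
  sorted[3] = ppqqpppqqqpqpqp$ppqq
  sorted[4] = ppqqppqqpppqqqpqpqp$
  sorted[5] = ppqqqpqpqp$ppqqppqqp
  sorted[6] = pqp$ppqqppqqpppqqqpq
  sorted[7] = pqpqp$ppqqppqqpppqqq
  sorted[8] = pqqpppqqqpqpqp$ppqqp
  sorted[9] = pqqppqqpppqqqpqpqp$p
  sorted[10] = pqqqpqpqp$ppqqppqqpp
  sorted[11] = qp$ppqqppqqpppqqqpqp
  sorted[12] = qpppqqqpqpqp$ppqqppq
  sorted[13] = qppqqpppqqqpqpqp$ppq
  sorted[14] = qpqp$ppqqppqqpppqqqp
  sorted[15] = qpqpqp$ppqqppqqpppqq
  sorted[16] = qqpppqqqpqpqp$ppqqpp
  sorted[17] = qqppqqpppqqqpqpqp$pp
  sorted[18] = qqpqpqp$ppqqppqqpppq
  sorted[19] = qqqpqpqp$ppqqppqqppp
sorted[19] = qqqpqpqp$ppqqppqqppp

Answer: qqqpqpqp$ppqqppqqppp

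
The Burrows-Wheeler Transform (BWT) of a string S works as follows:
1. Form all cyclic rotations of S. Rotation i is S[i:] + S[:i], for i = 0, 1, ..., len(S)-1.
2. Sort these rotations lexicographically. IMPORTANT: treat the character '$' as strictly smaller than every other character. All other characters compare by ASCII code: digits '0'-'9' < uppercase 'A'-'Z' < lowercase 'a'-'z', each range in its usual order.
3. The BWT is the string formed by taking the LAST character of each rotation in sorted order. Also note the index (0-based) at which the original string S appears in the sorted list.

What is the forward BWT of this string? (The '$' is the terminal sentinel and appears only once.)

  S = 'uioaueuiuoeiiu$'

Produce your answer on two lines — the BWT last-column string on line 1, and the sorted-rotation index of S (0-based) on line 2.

Answer: uooueuiuiuia$ei
12

Derivation:
All 15 rotations (rotation i = S[i:]+S[:i]):
  rot[0] = uioaueuiuoeiiu$
  rot[1] = ioaueuiuoeiiu$u
  rot[2] = oaueuiuoeiiu$ui
  rot[3] = aueuiuoeiiu$uio
  rot[4] = ueuiuoeiiu$uioa
  rot[5] = euiuoeiiu$uioau
  rot[6] = uiuoeiiu$uioaue
  rot[7] = iuoeiiu$uioaueu
  rot[8] = uoeiiu$uioaueui
  rot[9] = oeiiu$uioaueuiu
  rot[10] = eiiu$uioaueuiuo
  rot[11] = iiu$uioaueuiuoe
  rot[12] = iu$uioaueuiuoei
  rot[13] = u$uioaueuiuoeii
  rot[14] = $uioaueuiuoeiiu
Sorted (with $ < everything):
  sorted[0] = $uioaueuiuoeiiu  (last char: 'u')
  sorted[1] = aueuiuoeiiu$uio  (last char: 'o')
  sorted[2] = eiiu$uioaueuiuo  (last char: 'o')
  sorted[3] = euiuoeiiu$uioau  (last char: 'u')
  sorted[4] = iiu$uioaueuiuoe  (last char: 'e')
  sorted[5] = ioaueuiuoeiiu$u  (last char: 'u')
  sorted[6] = iu$uioaueuiuoei  (last char: 'i')
  sorted[7] = iuoeiiu$uioaueu  (last char: 'u')
  sorted[8] = oaueuiuoeiiu$ui  (last char: 'i')
  sorted[9] = oeiiu$uioaueuiu  (last char: 'u')
  sorted[10] = u$uioaueuiuoeii  (last char: 'i')
  sorted[11] = ueuiuoeiiu$uioa  (last char: 'a')
  sorted[12] = uioaueuiuoeiiu$  (last char: '$')
  sorted[13] = uiuoeiiu$uioaue  (last char: 'e')
  sorted[14] = uoeiiu$uioaueui  (last char: 'i')
Last column: uooueuiuiuia$ei
Original string S is at sorted index 12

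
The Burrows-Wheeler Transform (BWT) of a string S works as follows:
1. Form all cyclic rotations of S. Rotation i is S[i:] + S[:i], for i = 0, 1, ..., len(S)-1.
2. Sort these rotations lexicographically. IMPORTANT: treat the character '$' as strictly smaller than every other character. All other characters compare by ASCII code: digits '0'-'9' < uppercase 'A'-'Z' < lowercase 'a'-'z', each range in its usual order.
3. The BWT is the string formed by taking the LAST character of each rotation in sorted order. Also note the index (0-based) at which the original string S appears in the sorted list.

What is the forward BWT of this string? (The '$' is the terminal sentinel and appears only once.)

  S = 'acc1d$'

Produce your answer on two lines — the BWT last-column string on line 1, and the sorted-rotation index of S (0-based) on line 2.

All 6 rotations (rotation i = S[i:]+S[:i]):
  rot[0] = acc1d$
  rot[1] = cc1d$a
  rot[2] = c1d$ac
  rot[3] = 1d$acc
  rot[4] = d$acc1
  rot[5] = $acc1d
Sorted (with $ < everything):
  sorted[0] = $acc1d  (last char: 'd')
  sorted[1] = 1d$acc  (last char: 'c')
  sorted[2] = acc1d$  (last char: '$')
  sorted[3] = c1d$ac  (last char: 'c')
  sorted[4] = cc1d$a  (last char: 'a')
  sorted[5] = d$acc1  (last char: '1')
Last column: dc$ca1
Original string S is at sorted index 2

Answer: dc$ca1
2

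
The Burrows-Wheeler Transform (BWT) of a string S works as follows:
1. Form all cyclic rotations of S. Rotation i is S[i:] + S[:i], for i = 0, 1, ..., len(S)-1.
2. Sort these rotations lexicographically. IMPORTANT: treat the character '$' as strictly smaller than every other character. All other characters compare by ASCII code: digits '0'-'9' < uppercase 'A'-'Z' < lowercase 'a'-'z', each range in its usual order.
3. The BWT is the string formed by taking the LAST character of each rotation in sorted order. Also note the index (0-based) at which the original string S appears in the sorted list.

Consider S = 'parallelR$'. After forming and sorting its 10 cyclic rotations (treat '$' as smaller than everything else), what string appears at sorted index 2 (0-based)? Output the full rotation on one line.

Answer: allelR$par

Derivation:
All 10 rotations (rotation i = S[i:]+S[:i]):
  rot[0] = parallelR$
  rot[1] = arallelR$p
  rot[2] = rallelR$pa
  rot[3] = allelR$par
  rot[4] = llelR$para
  rot[5] = lelR$paral
  rot[6] = elR$parall
  rot[7] = lR$paralle
  rot[8] = R$parallel
  rot[9] = $parallelR
Sorted (with $ < everything):
  sorted[0] = $parallelR
  sorted[1] = R$parallel
  sorted[2] = allelR$par
  sorted[3] = arallelR$p
  sorted[4] = elR$parall
  sorted[5] = lR$paralle
  sorted[6] = lelR$paral
  sorted[7] = llelR$para
  sorted[8] = parallelR$
  sorted[9] = rallelR$pa
sorted[2] = allelR$par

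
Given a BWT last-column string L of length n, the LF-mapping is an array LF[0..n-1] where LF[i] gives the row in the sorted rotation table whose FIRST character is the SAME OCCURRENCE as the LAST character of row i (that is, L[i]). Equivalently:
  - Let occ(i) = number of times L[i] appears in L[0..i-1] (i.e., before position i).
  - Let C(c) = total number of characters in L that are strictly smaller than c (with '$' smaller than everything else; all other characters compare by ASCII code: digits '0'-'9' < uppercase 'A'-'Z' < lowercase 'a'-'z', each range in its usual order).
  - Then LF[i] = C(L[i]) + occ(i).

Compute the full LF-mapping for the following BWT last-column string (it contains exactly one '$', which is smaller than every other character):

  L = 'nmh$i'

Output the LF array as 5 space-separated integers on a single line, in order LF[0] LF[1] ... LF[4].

Char counts: '$':1, 'h':1, 'i':1, 'm':1, 'n':1
C (first-col start): C('$')=0, C('h')=1, C('i')=2, C('m')=3, C('n')=4
L[0]='n': occ=0, LF[0]=C('n')+0=4+0=4
L[1]='m': occ=0, LF[1]=C('m')+0=3+0=3
L[2]='h': occ=0, LF[2]=C('h')+0=1+0=1
L[3]='$': occ=0, LF[3]=C('$')+0=0+0=0
L[4]='i': occ=0, LF[4]=C('i')+0=2+0=2

Answer: 4 3 1 0 2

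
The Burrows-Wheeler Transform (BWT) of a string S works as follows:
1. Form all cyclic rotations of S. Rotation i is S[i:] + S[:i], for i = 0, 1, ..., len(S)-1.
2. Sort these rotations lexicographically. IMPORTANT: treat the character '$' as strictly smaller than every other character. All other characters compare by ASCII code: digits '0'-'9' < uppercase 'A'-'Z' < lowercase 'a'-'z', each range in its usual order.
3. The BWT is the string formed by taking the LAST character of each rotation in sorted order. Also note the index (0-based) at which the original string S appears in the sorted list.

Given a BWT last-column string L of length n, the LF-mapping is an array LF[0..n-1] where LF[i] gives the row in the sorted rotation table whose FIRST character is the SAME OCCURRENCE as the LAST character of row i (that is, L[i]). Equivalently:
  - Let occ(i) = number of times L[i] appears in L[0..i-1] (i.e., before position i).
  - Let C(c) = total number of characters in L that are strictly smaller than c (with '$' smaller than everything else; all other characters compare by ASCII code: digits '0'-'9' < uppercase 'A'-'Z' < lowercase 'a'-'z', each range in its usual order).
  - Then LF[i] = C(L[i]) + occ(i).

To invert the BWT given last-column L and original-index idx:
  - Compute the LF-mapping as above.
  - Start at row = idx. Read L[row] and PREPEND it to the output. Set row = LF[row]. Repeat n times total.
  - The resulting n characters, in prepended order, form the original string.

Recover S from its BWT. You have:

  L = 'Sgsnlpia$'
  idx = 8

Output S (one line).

LF mapping: 1 3 8 6 5 7 4 2 0
Walk LF starting at row 8, prepending L[row]:
  step 1: row=8, L[8]='$', prepend. Next row=LF[8]=0
  step 2: row=0, L[0]='S', prepend. Next row=LF[0]=1
  step 3: row=1, L[1]='g', prepend. Next row=LF[1]=3
  step 4: row=3, L[3]='n', prepend. Next row=LF[3]=6
  step 5: row=6, L[6]='i', prepend. Next row=LF[6]=4
  step 6: row=4, L[4]='l', prepend. Next row=LF[4]=5
  step 7: row=5, L[5]='p', prepend. Next row=LF[5]=7
  step 8: row=7, L[7]='a', prepend. Next row=LF[7]=2
  step 9: row=2, L[2]='s', prepend. Next row=LF[2]=8
Reversed output: saplingS$

Answer: saplingS$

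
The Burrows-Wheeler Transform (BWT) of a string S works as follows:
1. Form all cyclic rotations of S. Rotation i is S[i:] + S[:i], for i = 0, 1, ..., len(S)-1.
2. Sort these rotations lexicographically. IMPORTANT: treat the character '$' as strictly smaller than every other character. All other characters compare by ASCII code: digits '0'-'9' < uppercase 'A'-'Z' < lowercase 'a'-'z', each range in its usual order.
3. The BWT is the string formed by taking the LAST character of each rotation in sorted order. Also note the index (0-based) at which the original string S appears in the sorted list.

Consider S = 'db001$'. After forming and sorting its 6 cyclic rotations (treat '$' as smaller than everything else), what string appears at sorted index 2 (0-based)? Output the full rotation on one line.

Answer: 01$db0

Derivation:
All 6 rotations (rotation i = S[i:]+S[:i]):
  rot[0] = db001$
  rot[1] = b001$d
  rot[2] = 001$db
  rot[3] = 01$db0
  rot[4] = 1$db00
  rot[5] = $db001
Sorted (with $ < everything):
  sorted[0] = $db001
  sorted[1] = 001$db
  sorted[2] = 01$db0
  sorted[3] = 1$db00
  sorted[4] = b001$d
  sorted[5] = db001$
sorted[2] = 01$db0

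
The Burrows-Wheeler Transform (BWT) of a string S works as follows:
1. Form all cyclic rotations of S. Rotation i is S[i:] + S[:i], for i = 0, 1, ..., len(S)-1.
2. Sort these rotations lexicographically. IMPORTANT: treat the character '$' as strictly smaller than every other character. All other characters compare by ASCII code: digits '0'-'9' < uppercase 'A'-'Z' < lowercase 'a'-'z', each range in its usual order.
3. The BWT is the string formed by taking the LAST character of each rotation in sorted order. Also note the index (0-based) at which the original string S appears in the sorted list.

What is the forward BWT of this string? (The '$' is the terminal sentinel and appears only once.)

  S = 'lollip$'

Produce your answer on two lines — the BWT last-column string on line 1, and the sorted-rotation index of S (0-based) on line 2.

All 7 rotations (rotation i = S[i:]+S[:i]):
  rot[0] = lollip$
  rot[1] = ollip$l
  rot[2] = llip$lo
  rot[3] = lip$lol
  rot[4] = ip$loll
  rot[5] = p$lolli
  rot[6] = $lollip
Sorted (with $ < everything):
  sorted[0] = $lollip  (last char: 'p')
  sorted[1] = ip$loll  (last char: 'l')
  sorted[2] = lip$lol  (last char: 'l')
  sorted[3] = llip$lo  (last char: 'o')
  sorted[4] = lollip$  (last char: '$')
  sorted[5] = ollip$l  (last char: 'l')
  sorted[6] = p$lolli  (last char: 'i')
Last column: pllo$li
Original string S is at sorted index 4

Answer: pllo$li
4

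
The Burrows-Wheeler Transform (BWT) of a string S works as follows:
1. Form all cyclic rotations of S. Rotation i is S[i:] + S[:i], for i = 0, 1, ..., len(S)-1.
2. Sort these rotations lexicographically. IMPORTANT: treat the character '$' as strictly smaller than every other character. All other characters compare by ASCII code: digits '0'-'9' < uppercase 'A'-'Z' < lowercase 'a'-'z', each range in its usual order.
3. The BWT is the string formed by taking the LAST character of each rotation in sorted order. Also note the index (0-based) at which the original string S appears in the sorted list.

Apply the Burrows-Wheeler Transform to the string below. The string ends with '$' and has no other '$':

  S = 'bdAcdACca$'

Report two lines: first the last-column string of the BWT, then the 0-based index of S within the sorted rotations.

Answer: addAc$CAcb
5

Derivation:
All 10 rotations (rotation i = S[i:]+S[:i]):
  rot[0] = bdAcdACca$
  rot[1] = dAcdACca$b
  rot[2] = AcdACca$bd
  rot[3] = cdACca$bdA
  rot[4] = dACca$bdAc
  rot[5] = ACca$bdAcd
  rot[6] = Cca$bdAcdA
  rot[7] = ca$bdAcdAC
  rot[8] = a$bdAcdACc
  rot[9] = $bdAcdACca
Sorted (with $ < everything):
  sorted[0] = $bdAcdACca  (last char: 'a')
  sorted[1] = ACca$bdAcd  (last char: 'd')
  sorted[2] = AcdACca$bd  (last char: 'd')
  sorted[3] = Cca$bdAcdA  (last char: 'A')
  sorted[4] = a$bdAcdACc  (last char: 'c')
  sorted[5] = bdAcdACca$  (last char: '$')
  sorted[6] = ca$bdAcdAC  (last char: 'C')
  sorted[7] = cdACca$bdA  (last char: 'A')
  sorted[8] = dACca$bdAc  (last char: 'c')
  sorted[9] = dAcdACca$b  (last char: 'b')
Last column: addAc$CAcb
Original string S is at sorted index 5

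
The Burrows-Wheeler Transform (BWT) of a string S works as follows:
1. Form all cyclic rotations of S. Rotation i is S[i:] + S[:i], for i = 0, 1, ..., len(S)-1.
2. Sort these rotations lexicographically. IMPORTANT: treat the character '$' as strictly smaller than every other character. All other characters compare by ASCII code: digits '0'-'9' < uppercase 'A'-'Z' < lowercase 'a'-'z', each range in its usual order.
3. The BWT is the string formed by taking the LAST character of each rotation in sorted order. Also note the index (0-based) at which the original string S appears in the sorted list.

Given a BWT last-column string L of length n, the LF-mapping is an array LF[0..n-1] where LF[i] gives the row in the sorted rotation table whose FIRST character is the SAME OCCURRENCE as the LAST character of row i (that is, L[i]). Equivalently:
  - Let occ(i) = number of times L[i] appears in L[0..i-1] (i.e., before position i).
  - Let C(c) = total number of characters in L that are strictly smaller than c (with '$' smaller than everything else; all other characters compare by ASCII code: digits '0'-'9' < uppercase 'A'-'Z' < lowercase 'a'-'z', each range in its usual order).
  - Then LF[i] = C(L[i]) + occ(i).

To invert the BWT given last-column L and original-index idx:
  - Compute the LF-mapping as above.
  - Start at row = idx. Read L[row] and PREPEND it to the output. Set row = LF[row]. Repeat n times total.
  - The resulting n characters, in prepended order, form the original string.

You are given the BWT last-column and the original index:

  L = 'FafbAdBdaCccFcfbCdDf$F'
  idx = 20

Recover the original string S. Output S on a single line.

LF mapping: 6 9 19 11 1 16 2 17 10 3 13 14 7 15 20 12 4 18 5 21 0 8
Walk LF starting at row 20, prepending L[row]:
  step 1: row=20, L[20]='$', prepend. Next row=LF[20]=0
  step 2: row=0, L[0]='F', prepend. Next row=LF[0]=6
  step 3: row=6, L[6]='B', prepend. Next row=LF[6]=2
  step 4: row=2, L[2]='f', prepend. Next row=LF[2]=19
  step 5: row=19, L[19]='f', prepend. Next row=LF[19]=21
  step 6: row=21, L[21]='F', prepend. Next row=LF[21]=8
  step 7: row=8, L[8]='a', prepend. Next row=LF[8]=10
  step 8: row=10, L[10]='c', prepend. Next row=LF[10]=13
  step 9: row=13, L[13]='c', prepend. Next row=LF[13]=15
  step 10: row=15, L[15]='b', prepend. Next row=LF[15]=12
  step 11: row=12, L[12]='F', prepend. Next row=LF[12]=7
  step 12: row=7, L[7]='d', prepend. Next row=LF[7]=17
  step 13: row=17, L[17]='d', prepend. Next row=LF[17]=18
  step 14: row=18, L[18]='D', prepend. Next row=LF[18]=5
  step 15: row=5, L[5]='d', prepend. Next row=LF[5]=16
  step 16: row=16, L[16]='C', prepend. Next row=LF[16]=4
  step 17: row=4, L[4]='A', prepend. Next row=LF[4]=1
  step 18: row=1, L[1]='a', prepend. Next row=LF[1]=9
  step 19: row=9, L[9]='C', prepend. Next row=LF[9]=3
  step 20: row=3, L[3]='b', prepend. Next row=LF[3]=11
  step 21: row=11, L[11]='c', prepend. Next row=LF[11]=14
  step 22: row=14, L[14]='f', prepend. Next row=LF[14]=20
Reversed output: fcbCaACdDddFbccaFffBF$

Answer: fcbCaACdDddFbccaFffBF$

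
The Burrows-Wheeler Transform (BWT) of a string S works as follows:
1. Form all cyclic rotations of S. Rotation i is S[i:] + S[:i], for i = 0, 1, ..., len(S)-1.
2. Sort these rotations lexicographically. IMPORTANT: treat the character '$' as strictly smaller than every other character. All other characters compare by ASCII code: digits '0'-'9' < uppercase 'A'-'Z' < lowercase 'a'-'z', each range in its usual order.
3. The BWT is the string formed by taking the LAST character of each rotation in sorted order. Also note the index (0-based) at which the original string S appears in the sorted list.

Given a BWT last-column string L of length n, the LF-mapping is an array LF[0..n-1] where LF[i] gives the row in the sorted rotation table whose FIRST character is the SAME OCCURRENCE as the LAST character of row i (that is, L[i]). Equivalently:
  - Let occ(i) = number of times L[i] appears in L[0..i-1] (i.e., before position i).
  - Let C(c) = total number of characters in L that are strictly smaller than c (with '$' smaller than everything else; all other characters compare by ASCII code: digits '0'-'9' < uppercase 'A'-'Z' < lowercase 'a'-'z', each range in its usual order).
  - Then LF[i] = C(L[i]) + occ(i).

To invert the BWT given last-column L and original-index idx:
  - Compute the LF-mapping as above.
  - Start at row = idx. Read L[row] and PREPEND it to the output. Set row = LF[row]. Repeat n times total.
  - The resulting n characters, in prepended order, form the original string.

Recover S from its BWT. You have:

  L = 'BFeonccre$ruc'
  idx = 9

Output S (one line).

Answer: occurrenceFB$

Derivation:
LF mapping: 1 2 6 9 8 3 4 10 7 0 11 12 5
Walk LF starting at row 9, prepending L[row]:
  step 1: row=9, L[9]='$', prepend. Next row=LF[9]=0
  step 2: row=0, L[0]='B', prepend. Next row=LF[0]=1
  step 3: row=1, L[1]='F', prepend. Next row=LF[1]=2
  step 4: row=2, L[2]='e', prepend. Next row=LF[2]=6
  step 5: row=6, L[6]='c', prepend. Next row=LF[6]=4
  step 6: row=4, L[4]='n', prepend. Next row=LF[4]=8
  step 7: row=8, L[8]='e', prepend. Next row=LF[8]=7
  step 8: row=7, L[7]='r', prepend. Next row=LF[7]=10
  step 9: row=10, L[10]='r', prepend. Next row=LF[10]=11
  step 10: row=11, L[11]='u', prepend. Next row=LF[11]=12
  step 11: row=12, L[12]='c', prepend. Next row=LF[12]=5
  step 12: row=5, L[5]='c', prepend. Next row=LF[5]=3
  step 13: row=3, L[3]='o', prepend. Next row=LF[3]=9
Reversed output: occurrenceFB$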